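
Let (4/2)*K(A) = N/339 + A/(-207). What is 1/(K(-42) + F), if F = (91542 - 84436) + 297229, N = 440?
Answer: 7797/2372905846 ≈ 3.2858e-6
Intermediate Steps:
K(A) = 220/339 - A/414 (K(A) = (440/339 + A/(-207))/2 = (440*(1/339) + A*(-1/207))/2 = (440/339 - A/207)/2 = 220/339 - A/414)
F = 304335 (F = 7106 + 297229 = 304335)
1/(K(-42) + F) = 1/((220/339 - 1/414*(-42)) + 304335) = 1/((220/339 + 7/69) + 304335) = 1/(5851/7797 + 304335) = 1/(2372905846/7797) = 7797/2372905846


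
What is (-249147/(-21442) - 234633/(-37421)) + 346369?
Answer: 277934287321931/802381082 ≈ 3.4639e+5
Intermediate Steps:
(-249147/(-21442) - 234633/(-37421)) + 346369 = (-249147*(-1/21442) - 234633*(-1/37421)) + 346369 = (249147/21442 + 234633/37421) + 346369 = 14354330673/802381082 + 346369 = 277934287321931/802381082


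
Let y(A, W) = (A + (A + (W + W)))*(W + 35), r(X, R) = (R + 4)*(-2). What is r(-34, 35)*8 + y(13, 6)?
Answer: 934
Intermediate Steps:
r(X, R) = -8 - 2*R (r(X, R) = (4 + R)*(-2) = -8 - 2*R)
y(A, W) = (35 + W)*(2*A + 2*W) (y(A, W) = (A + (A + 2*W))*(35 + W) = (2*A + 2*W)*(35 + W) = (35 + W)*(2*A + 2*W))
r(-34, 35)*8 + y(13, 6) = (-8 - 2*35)*8 + (2*6² + 70*13 + 70*6 + 2*13*6) = (-8 - 70)*8 + (2*36 + 910 + 420 + 156) = -78*8 + (72 + 910 + 420 + 156) = -624 + 1558 = 934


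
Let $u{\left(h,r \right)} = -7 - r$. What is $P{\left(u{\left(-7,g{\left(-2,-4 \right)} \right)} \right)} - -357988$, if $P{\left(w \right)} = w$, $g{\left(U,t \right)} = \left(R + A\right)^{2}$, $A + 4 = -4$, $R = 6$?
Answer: $357977$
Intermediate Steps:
$A = -8$ ($A = -4 - 4 = -8$)
$g{\left(U,t \right)} = 4$ ($g{\left(U,t \right)} = \left(6 - 8\right)^{2} = \left(-2\right)^{2} = 4$)
$P{\left(u{\left(-7,g{\left(-2,-4 \right)} \right)} \right)} - -357988 = \left(-7 - 4\right) - -357988 = \left(-7 - 4\right) + 357988 = -11 + 357988 = 357977$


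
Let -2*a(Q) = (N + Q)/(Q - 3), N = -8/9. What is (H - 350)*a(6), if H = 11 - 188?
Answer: 12121/27 ≈ 448.93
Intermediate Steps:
N = -8/9 (N = -8*1/9 = -8/9 ≈ -0.88889)
a(Q) = -(-8/9 + Q)/(2*(-3 + Q)) (a(Q) = -(-8/9 + Q)/(2*(Q - 3)) = -(-8/9 + Q)/(2*(-3 + Q)))
H = -177
(H - 350)*a(6) = (-177 - 350)*((8 - 9*6)/(18*(-3 + 6))) = -527*(8 - 54)/(18*3) = -527*(-46)/(18*3) = -527*(-23/27) = 12121/27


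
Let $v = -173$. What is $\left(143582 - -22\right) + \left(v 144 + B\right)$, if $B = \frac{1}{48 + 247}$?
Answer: $\frac{35014141}{295} \approx 1.1869 \cdot 10^{5}$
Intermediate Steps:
$B = \frac{1}{295} \approx 0.0033898$
$\left(143582 - -22\right) + \left(v 144 + B\right) = \left(143582 - -22\right) + \left(\left(-173\right) 144 + \frac{1}{295}\right) = \left(143582 + \left(-125 + 147\right)\right) + \left(-24912 + \frac{1}{295}\right) = \left(143582 + 22\right) - \frac{7349039}{295} = 143604 - \frac{7349039}{295} = \frac{35014141}{295}$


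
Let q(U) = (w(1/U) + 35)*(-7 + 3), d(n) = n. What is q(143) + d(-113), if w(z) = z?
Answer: -36183/143 ≈ -253.03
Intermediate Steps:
q(U) = -140 - 4/U (q(U) = (1/U + 35)*(-7 + 3) = (35 + 1/U)*(-4) = -140 - 4/U)
q(143) + d(-113) = (-140 - 4/143) - 113 = -20024/143 - 113 = -36183/143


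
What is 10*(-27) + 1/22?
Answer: -5939/22 ≈ -269.95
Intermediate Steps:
10*(-27) + 1/22 = -270 + 1/22 = -5939/22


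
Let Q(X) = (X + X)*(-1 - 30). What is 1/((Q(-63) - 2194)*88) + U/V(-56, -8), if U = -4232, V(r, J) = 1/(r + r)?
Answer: 71408533505/150656 ≈ 4.7398e+5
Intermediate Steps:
Q(X) = -62*X (Q(X) = (2*X)*(-31) = -62*X)
V(r, J) = 1/(2*r)
1/((Q(-63) - 2194)*88) + U/V(-56, -8) = 1/(-62*(-63) - 2194*88) - 4232/((1/2)/(-56)) = (1/88)/(3906 - 2194) - 4232/((1/2)*(-1/56)) = (1/88)/1712 - 4232/(-1/112) = (1/1712)*(1/88) - 4232*(-112) = 1/150656 + 473984 = 71408533505/150656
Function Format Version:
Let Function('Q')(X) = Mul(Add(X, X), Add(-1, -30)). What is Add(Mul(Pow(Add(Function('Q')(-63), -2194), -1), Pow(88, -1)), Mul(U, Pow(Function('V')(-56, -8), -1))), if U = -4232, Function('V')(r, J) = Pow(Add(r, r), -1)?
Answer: Rational(71408533505, 150656) ≈ 4.7398e+5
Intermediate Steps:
Function('Q')(X) = Mul(-62, X) (Function('Q')(X) = Mul(Mul(2, X), -31) = Mul(-62, X))
Function('V')(r, J) = Mul(Rational(1, 2), Pow(r, -1)) (Function('V')(r, J) = Pow(Mul(2, r), -1) = Mul(Rational(1, 2), Pow(r, -1)))
Add(Mul(Pow(Add(Function('Q')(-63), -2194), -1), Pow(88, -1)), Mul(U, Pow(Function('V')(-56, -8), -1))) = Add(Mul(Pow(Add(Mul(-62, -63), -2194), -1), Pow(88, -1)), Mul(-4232, Pow(Mul(Rational(1, 2), Pow(-56, -1)), -1))) = Add(Mul(Pow(Add(3906, -2194), -1), Rational(1, 88)), Mul(-4232, Pow(Mul(Rational(1, 2), Rational(-1, 56)), -1))) = Add(Mul(Pow(1712, -1), Rational(1, 88)), Mul(-4232, Pow(Rational(-1, 112), -1))) = Add(Mul(Rational(1, 1712), Rational(1, 88)), Mul(-4232, -112)) = Add(Rational(1, 150656), 473984) = Rational(71408533505, 150656)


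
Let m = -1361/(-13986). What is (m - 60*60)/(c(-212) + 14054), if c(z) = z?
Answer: -50348239/193594212 ≈ -0.26007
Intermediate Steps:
m = 1361/13986 (m = -1361*(-1)/13986 = -1*(-1361/13986) = 1361/13986 ≈ 0.097312)
(m - 60*60)/(c(-212) + 14054) = (1361/13986 - 60*60)/(-212 + 14054) = (1361/13986 - 3600)/13842 = -50348239/13986*1/13842 = -50348239/193594212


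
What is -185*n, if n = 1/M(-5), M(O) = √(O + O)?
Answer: 37*I*√10/2 ≈ 58.502*I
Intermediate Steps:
M(O) = √2*√O (M(O) = √(2*O) = √2*√O)
n = -I*√10/10 (n = 1/(√2*√(-5)) = 1/(√2*(I*√5)) = 1/(I*√10) = -I*√10/10 ≈ -0.31623*I)
-185*n = -(-37)*I*√10/2 = 37*I*√10/2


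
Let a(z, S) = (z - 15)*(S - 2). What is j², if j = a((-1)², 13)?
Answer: 23716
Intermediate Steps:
a(z, S) = (-15 + z)*(-2 + S)
j = -154 (j = 30 - 15*13 - 2*(-1)² + 13*(-1)² = 30 - 195 - 2*1 + 13*1 = 30 - 195 - 2 + 13 = -154)
j² = (-154)² = 23716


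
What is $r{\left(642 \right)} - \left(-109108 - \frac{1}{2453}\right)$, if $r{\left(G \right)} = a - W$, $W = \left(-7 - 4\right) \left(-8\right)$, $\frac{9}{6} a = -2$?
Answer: $\frac{802268371}{7359} \approx 1.0902 \cdot 10^{5}$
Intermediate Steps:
$a = - \frac{4}{3}$ ($a = \frac{2}{3} \left(-2\right) = - \frac{4}{3} \approx -1.3333$)
$W = 88$ ($W = \left(-11\right) \left(-8\right) = 88$)
$r{\left(G \right)} = - \frac{268}{3}$ ($r{\left(G \right)} = - \frac{4}{3} - 88 = - \frac{268}{3}$)
$r{\left(642 \right)} - \left(-109108 - \frac{1}{2453}\right) = - \frac{268}{3} - \left(-109108 - \frac{1}{2453}\right) = - \frac{268}{3} - - \frac{267641925}{2453} = - \frac{268}{3} + \frac{267641925}{2453} = \frac{802268371}{7359}$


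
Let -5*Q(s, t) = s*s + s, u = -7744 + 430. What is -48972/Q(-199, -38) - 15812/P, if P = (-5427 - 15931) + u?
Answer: 28953221/4279296 ≈ 6.7659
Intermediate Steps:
u = -7314
Q(s, t) = -s/5 - s²/5 (Q(s, t) = -(s*s + s)/5 = -(s² + s)/5 = -(s + s²)/5 = -s/5 - s²/5)
P = -28672 (P = (-5427 - 15931) - 7314 = -21358 - 7314 = -28672)
-48972/Q(-199, -38) - 15812/P = -48972*5/(199*(1 - 199)) - 15812/(-28672) = -48972/((-⅕*(-199)*(-198))) - 15812*(-1/28672) = -48972/(-39402/5) + 3953/7168 = -48972*(-5/39402) + 3953/7168 = 3710/597 + 3953/7168 = 28953221/4279296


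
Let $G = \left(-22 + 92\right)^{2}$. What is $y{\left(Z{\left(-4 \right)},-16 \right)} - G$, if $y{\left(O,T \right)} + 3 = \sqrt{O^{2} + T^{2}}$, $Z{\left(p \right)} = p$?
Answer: $-4903 + 4 \sqrt{17} \approx -4886.5$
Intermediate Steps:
$G = 4900$ ($G = 70^{2} = 4900$)
$y{\left(O,T \right)} = -3 + \sqrt{O^{2} + T^{2}}$
$y{\left(Z{\left(-4 \right)},-16 \right)} - G = \left(-3 + \sqrt{\left(-4\right)^{2} + \left(-16\right)^{2}}\right) - 4900 = \left(-3 + \sqrt{16 + 256}\right) - 4900 = \left(-3 + \sqrt{272}\right) - 4900 = \left(-3 + 4 \sqrt{17}\right) - 4900 = -4903 + 4 \sqrt{17}$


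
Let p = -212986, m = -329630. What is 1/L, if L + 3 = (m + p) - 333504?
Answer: -1/876123 ≈ -1.1414e-6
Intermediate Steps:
L = -876123 (L = -3 + ((-329630 - 212986) - 333504) = -3 + (-542616 - 333504) = -3 - 876120 = -876123)
1/L = 1/(-876123) = -1/876123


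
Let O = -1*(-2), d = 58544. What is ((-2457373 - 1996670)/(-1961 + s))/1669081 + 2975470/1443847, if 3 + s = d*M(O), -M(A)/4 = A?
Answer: 70779908792107077/34345860518338964 ≈ 2.0608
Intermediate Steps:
O = 2
M(A) = -4*A
s = -468355 (s = -3 + 58544*(-4*2) = -3 + 58544*(-8) = -3 - 468352 = -468355)
((-2457373 - 1996670)/(-1961 + s))/1669081 + 2975470/1443847 = ((-2457373 - 1996670)/(-1961 - 468355))/1669081 + 2975470/1443847 = -4454043/(-470316)*(1/1669081) + 2975470*(1/1443847) = -4454043*(-1/470316)*(1/1669081) + 2975470/1443847 = (134971/14252)*(1/1669081) + 2975470/1443847 = 134971/23787742412 + 2975470/1443847 = 70779908792107077/34345860518338964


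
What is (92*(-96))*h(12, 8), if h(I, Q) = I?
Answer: -105984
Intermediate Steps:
(92*(-96))*h(12, 8) = (92*(-96))*12 = -8832*12 = -105984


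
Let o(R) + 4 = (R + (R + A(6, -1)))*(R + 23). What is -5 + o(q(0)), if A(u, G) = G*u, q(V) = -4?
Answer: -275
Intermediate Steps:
o(R) = -4 + (-6 + 2*R)*(23 + R) (o(R) = -4 + (R + (R - 1*6))*(R + 23) = -4 + (R + (R - 6))*(23 + R) = -4 + (R + (-6 + R))*(23 + R) = -4 + (-6 + 2*R)*(23 + R))
-5 + o(q(0)) = -5 + (-142 + 2*(-4)**2 + 40*(-4)) = -5 + (-142 + 2*16 - 160) = -5 + (-142 + 32 - 160) = -5 - 270 = -275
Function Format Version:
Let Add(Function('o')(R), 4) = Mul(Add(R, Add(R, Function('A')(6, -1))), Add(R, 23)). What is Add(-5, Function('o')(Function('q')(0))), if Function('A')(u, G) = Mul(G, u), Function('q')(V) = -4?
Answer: -275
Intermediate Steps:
Function('o')(R) = Add(-4, Mul(Add(-6, Mul(2, R)), Add(23, R))) (Function('o')(R) = Add(-4, Mul(Add(R, Add(R, Mul(-1, 6))), Add(R, 23))) = Add(-4, Mul(Add(R, Add(R, -6)), Add(23, R))) = Add(-4, Mul(Add(R, Add(-6, R)), Add(23, R))) = Add(-4, Mul(Add(-6, Mul(2, R)), Add(23, R))))
Add(-5, Function('o')(Function('q')(0))) = Add(-5, Add(-142, Mul(2, Pow(-4, 2)), Mul(40, -4))) = Add(-5, Add(-142, Mul(2, 16), -160)) = Add(-5, Add(-142, 32, -160)) = Add(-5, -270) = -275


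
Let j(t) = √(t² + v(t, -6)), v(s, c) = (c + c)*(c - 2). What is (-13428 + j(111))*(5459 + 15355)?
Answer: -279490392 + 20814*√12417 ≈ -2.7717e+8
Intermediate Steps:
v(s, c) = 2*c*(-2 + c) (v(s, c) = (2*c)*(-2 + c) = 2*c*(-2 + c))
j(t) = √(96 + t²) (j(t) = √(t² + 2*(-6)*(-2 - 6)) = √(t² + 2*(-6)*(-8)) = √(t² + 96) = √(96 + t²))
(-13428 + j(111))*(5459 + 15355) = (-13428 + √(96 + 111²))*(5459 + 15355) = (-13428 + √(96 + 12321))*20814 = (-13428 + √12417)*20814 = -279490392 + 20814*√12417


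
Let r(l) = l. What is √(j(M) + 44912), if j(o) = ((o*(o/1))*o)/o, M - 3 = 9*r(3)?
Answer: 2*√11453 ≈ 214.04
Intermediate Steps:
M = 30 (M = 3 + 9*3 = 3 + 27 = 30)
j(o) = o² (j(o) = ((o*(o*1))*o)/o = ((o*o)*o)/o = (o²*o)/o = o³/o = o²)
√(j(M) + 44912) = √(30² + 44912) = √(900 + 44912) = √45812 = 2*√11453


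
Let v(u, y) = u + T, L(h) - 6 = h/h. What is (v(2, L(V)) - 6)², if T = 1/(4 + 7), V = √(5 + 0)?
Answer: 1849/121 ≈ 15.281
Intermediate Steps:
V = √5 ≈ 2.2361
T = 1/11 ≈ 0.090909
L(h) = 7 (L(h) = 6 + h/h = 6 + 1 = 7)
v(u, y) = 1/11 + u (v(u, y) = u + 1/11 = 1/11 + u)
(v(2, L(V)) - 6)² = ((1/11 + 2) - 6)² = (23/11 - 6)² = (-43/11)² = 1849/121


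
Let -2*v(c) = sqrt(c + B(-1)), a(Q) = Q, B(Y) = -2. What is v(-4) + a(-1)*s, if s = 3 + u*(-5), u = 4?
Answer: 17 - I*sqrt(6)/2 ≈ 17.0 - 1.2247*I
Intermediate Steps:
s = -17 (s = 3 + 4*(-5) = 3 - 20 = -17)
v(c) = -sqrt(-2 + c)/2 (v(c) = -sqrt(c - 2)/2 = -sqrt(-2 + c)/2)
v(-4) + a(-1)*s = -sqrt(-2 - 4)/2 - 1*(-17) = -I*sqrt(6)/2 + 17 = 17 - I*sqrt(6)/2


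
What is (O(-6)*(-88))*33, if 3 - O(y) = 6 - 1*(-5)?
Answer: 23232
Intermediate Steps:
O(y) = -8 (O(y) = 3 - (6 - 1*(-5)) = 3 - (6 + 5) = 3 - 1*11 = 3 - 11 = -8)
(O(-6)*(-88))*33 = -8*(-88)*33 = 704*33 = 23232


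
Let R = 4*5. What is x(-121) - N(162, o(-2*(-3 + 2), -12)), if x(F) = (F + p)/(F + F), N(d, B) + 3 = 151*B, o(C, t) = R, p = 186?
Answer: -730179/242 ≈ -3017.3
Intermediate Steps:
R = 20
o(C, t) = 20
N(d, B) = -3 + 151*B
x(F) = (186 + F)/(2*F) (x(F) = (F + 186)/(F + F) = (186 + F)/((2*F)) = (186 + F)*(1/(2*F)) = (186 + F)/(2*F))
x(-121) - N(162, o(-2*(-3 + 2), -12)) = (½)*(186 - 121)/(-121) - (-3 + 151*20) = (½)*(-1/121)*65 - (-3 + 3020) = -65/242 - 1*3017 = -65/242 - 3017 = -730179/242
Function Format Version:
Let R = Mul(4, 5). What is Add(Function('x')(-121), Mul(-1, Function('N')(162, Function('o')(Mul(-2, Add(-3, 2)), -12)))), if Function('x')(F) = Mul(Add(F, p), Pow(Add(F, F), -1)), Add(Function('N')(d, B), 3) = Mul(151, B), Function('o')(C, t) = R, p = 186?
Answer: Rational(-730179, 242) ≈ -3017.3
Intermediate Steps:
R = 20
Function('o')(C, t) = 20
Function('N')(d, B) = Add(-3, Mul(151, B))
Function('x')(F) = Mul(Rational(1, 2), Pow(F, -1), Add(186, F)) (Function('x')(F) = Mul(Add(F, 186), Pow(Add(F, F), -1)) = Mul(Add(186, F), Pow(Mul(2, F), -1)) = Mul(Add(186, F), Mul(Rational(1, 2), Pow(F, -1))) = Mul(Rational(1, 2), Pow(F, -1), Add(186, F)))
Add(Function('x')(-121), Mul(-1, Function('N')(162, Function('o')(Mul(-2, Add(-3, 2)), -12)))) = Add(Mul(Rational(1, 2), Pow(-121, -1), Add(186, -121)), Mul(-1, Add(-3, Mul(151, 20)))) = Add(Mul(Rational(1, 2), Rational(-1, 121), 65), Mul(-1, Add(-3, 3020))) = Add(Rational(-65, 242), Mul(-1, 3017)) = Add(Rational(-65, 242), -3017) = Rational(-730179, 242)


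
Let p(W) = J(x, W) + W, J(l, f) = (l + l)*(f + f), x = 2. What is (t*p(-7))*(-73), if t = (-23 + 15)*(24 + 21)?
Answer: -1655640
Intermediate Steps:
J(l, f) = 4*f*l (J(l, f) = (2*l)*(2*f) = 4*f*l)
t = -360 (t = -8*45 = -360)
p(W) = 9*W (p(W) = 4*W*2 + W = 8*W + W = 9*W)
(t*p(-7))*(-73) = -3240*(-7)*(-73) = -360*(-63)*(-73) = 22680*(-73) = -1655640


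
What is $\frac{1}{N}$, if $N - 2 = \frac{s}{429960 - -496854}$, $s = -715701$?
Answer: $\frac{44134}{54187} \approx 0.81448$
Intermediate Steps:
$N = \frac{54187}{44134}$ ($N = 2 - \frac{715701}{429960 - -496854} = 2 - \frac{715701}{429960 + 496854} = 2 - \frac{715701}{926814} = 2 - \frac{34081}{44134} = \frac{54187}{44134} \approx 1.2278$)
$\frac{1}{N} = \frac{1}{\frac{54187}{44134}} = \frac{44134}{54187}$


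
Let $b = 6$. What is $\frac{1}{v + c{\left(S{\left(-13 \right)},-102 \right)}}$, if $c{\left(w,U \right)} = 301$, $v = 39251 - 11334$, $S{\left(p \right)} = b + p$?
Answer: $\frac{1}{28218} \approx 3.5438 \cdot 10^{-5}$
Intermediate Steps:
$S{\left(p \right)} = 6 + p$
$v = 27917$ ($v = 39251 - 11334 = 27917$)
$\frac{1}{v + c{\left(S{\left(-13 \right)},-102 \right)}} = \frac{1}{27917 + 301} = \frac{1}{28218}$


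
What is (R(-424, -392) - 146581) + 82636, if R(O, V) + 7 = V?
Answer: -64344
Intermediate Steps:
R(O, V) = -7 + V
(R(-424, -392) - 146581) + 82636 = ((-7 - 392) - 146581) + 82636 = (-399 - 146581) + 82636 = -146980 + 82636 = -64344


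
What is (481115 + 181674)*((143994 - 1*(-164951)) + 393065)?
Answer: 465284505890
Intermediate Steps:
(481115 + 181674)*((143994 - 1*(-164951)) + 393065) = 662789*((143994 + 164951) + 393065) = 662789*(308945 + 393065) = 662789*702010 = 465284505890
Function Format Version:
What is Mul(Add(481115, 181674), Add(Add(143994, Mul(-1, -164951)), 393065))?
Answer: 465284505890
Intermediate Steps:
Mul(Add(481115, 181674), Add(Add(143994, Mul(-1, -164951)), 393065)) = Mul(662789, Add(Add(143994, 164951), 393065)) = Mul(662789, Add(308945, 393065)) = Mul(662789, 702010) = 465284505890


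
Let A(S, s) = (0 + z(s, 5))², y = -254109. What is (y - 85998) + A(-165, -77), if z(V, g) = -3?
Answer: -340098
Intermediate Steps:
A(S, s) = 9 (A(S, s) = (0 - 3)² = (-3)² = 9)
(y - 85998) + A(-165, -77) = (-254109 - 85998) + 9 = -340107 + 9 = -340098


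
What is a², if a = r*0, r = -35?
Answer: 0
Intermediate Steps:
a = 0 (a = -35*0 = 0)
a² = 0² = 0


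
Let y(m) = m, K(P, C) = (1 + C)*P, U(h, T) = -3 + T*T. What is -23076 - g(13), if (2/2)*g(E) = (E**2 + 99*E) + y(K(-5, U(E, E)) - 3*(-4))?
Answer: -23709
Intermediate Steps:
U(h, T) = -3 + T**2
K(P, C) = P*(1 + C)
g(E) = 22 - 4*E**2 + 99*E (g(E) = (E**2 + 99*E) + (-5*(1 + (-3 + E**2)) - 3*(-4)) = (E**2 + 99*E) + (-5*(-2 + E**2) + 12) = (E**2 + 99*E) + ((10 - 5*E**2) + 12) = (E**2 + 99*E) + (22 - 5*E**2) = 22 - 4*E**2 + 99*E)
-23076 - g(13) = -23076 - (22 - 4*13**2 + 99*13) = -23076 - (22 - 4*169 + 1287) = -23076 - (22 - 676 + 1287) = -23076 - 1*633 = -23076 - 633 = -23709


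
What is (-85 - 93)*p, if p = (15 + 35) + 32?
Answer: -14596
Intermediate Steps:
p = 82 (p = 50 + 32 = 82)
(-85 - 93)*p = (-85 - 93)*82 = -178*82 = -14596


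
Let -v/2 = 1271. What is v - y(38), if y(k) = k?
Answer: -2580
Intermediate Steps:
v = -2542 (v = -2*1271 = -2542)
v - y(38) = -2542 - 1*38 = -2542 - 38 = -2580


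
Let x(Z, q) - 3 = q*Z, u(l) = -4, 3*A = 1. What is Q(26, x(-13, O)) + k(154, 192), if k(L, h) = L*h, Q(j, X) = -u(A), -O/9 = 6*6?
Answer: 29572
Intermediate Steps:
A = ⅓ (A = (⅓)*1 = ⅓ ≈ 0.33333)
O = -324 (O = -54*6 = -9*36 = -324)
x(Z, q) = 3 + Z*q (x(Z, q) = 3 + q*Z = 3 + Z*q)
Q(j, X) = 4 (Q(j, X) = -1*(-4) = 4)
Q(26, x(-13, O)) + k(154, 192) = 4 + 154*192 = 4 + 29568 = 29572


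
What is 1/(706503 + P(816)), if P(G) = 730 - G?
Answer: 1/706417 ≈ 1.4156e-6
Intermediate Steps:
1/(706503 + P(816)) = 1/(706503 + (730 - 1*816)) = 1/(706503 + (730 - 816)) = 1/(706503 - 86) = 1/706417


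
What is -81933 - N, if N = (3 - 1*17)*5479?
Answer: -5227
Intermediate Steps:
N = -76706 (N = (3 - 17)*5479 = -14*5479 = -76706)
-81933 - N = -81933 - 1*(-76706) = -81933 + 76706 = -5227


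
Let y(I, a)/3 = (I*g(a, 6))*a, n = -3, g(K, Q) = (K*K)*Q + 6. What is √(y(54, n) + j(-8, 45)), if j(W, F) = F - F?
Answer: 54*I*√10 ≈ 170.76*I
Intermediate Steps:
g(K, Q) = 6 + Q*K² (g(K, Q) = K²*Q + 6 = Q*K² + 6 = 6 + Q*K²)
y(I, a) = 3*I*a*(6 + 6*a²) (y(I, a) = 3*((I*(6 + 6*a²))*a) = 3*(I*a*(6 + 6*a²)) = 3*I*a*(6 + 6*a²))
j(W, F) = 0
√(y(54, n) + j(-8, 45)) = √(18*54*(-3)*(1 + (-3)²) + 0) = √(18*54*(-3)*(1 + 9) + 0) = √(18*54*(-3)*10 + 0) = √(-29160 + 0) = √(-29160) = 54*I*√10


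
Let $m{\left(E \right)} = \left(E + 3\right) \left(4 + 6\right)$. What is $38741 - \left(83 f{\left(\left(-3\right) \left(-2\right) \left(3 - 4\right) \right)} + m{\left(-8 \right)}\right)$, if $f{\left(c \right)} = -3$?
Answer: $39040$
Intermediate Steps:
$m{\left(E \right)} = 30 + 10 E$ ($m{\left(E \right)} = \left(3 + E\right) 10 = 30 + 10 E$)
$38741 - \left(83 f{\left(\left(-3\right) \left(-2\right) \left(3 - 4\right) \right)} + m{\left(-8 \right)}\right) = 38741 - \left(83 \left(-3\right) + \left(30 + 10 \left(-8\right)\right)\right) = 38741 - \left(-249 + \left(30 - 80\right)\right) = 38741 - \left(-249 - 50\right) = 38741 - -299 = 38741 + 299 = 39040$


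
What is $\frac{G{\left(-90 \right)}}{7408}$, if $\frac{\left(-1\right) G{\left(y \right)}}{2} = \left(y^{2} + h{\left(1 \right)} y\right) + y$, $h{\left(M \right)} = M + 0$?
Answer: $- \frac{990}{463} \approx -2.1382$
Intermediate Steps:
$h{\left(M \right)} = M$
$G{\left(y \right)} = - 4 y - 2 y^{2}$ ($G{\left(y \right)} = - 2 \left(\left(y^{2} + 1 y\right) + y\right) = - 2 \left(\left(y^{2} + y\right) + y\right) = - 2 \left(\left(y + y^{2}\right) + y\right) = - 2 \left(y^{2} + 2 y\right) = - 4 y - 2 y^{2}$)
$\frac{G{\left(-90 \right)}}{7408} = \frac{\left(-2\right) \left(-90\right) \left(2 - 90\right)}{7408} = \left(-2\right) \left(-90\right) \left(-88\right) \frac{1}{7408} = \left(-15840\right) \frac{1}{7408} = - \frac{990}{463}$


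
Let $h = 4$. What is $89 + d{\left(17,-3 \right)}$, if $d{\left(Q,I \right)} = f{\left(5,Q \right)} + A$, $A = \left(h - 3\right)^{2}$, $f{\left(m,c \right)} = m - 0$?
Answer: $95$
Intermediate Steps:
$f{\left(m,c \right)} = m$ ($f{\left(m,c \right)} = m + 0 = m$)
$A = 1$ ($A = \left(4 - 3\right)^{2} = 1^{2} = 1$)
$d{\left(Q,I \right)} = 6$ ($d{\left(Q,I \right)} = 5 + 1 = 6$)
$89 + d{\left(17,-3 \right)} = 89 + 6 = 95$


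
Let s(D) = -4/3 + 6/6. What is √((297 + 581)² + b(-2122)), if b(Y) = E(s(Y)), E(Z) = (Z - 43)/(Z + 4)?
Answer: √93275534/11 ≈ 877.99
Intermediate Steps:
s(D) = -⅓ (s(D) = -4*⅓ + 6*(⅙) = -4/3 + 1 = -⅓)
E(Z) = (-43 + Z)/(4 + Z)
b(Y) = -130/11 (b(Y) = (-43 - ⅓)/(4 - ⅓) = -130/3/(11/3) = (3/11)*(-130/3) = -130/11)
√((297 + 581)² + b(-2122)) = √((297 + 581)² - 130/11) = √(878² - 130/11) = √(770884 - 130/11) = √(8479594/11) = √93275534/11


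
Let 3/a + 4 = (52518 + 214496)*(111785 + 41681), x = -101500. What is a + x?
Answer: -4159223407779997/40977570520 ≈ -1.0150e+5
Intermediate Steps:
a = 3/40977570520 (a = 3/(-4 + (52518 + 214496)*(111785 + 41681)) = 3/(-4 + 267014*153466) = 3/(-4 + 40977570524) = 3/40977570520 ≈ 7.3211e-11)
a + x = 3/40977570520 - 101500 = -4159223407779997/40977570520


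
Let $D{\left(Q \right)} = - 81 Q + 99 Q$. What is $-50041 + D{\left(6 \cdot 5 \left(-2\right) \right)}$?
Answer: $-51121$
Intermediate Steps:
$D{\left(Q \right)} = 18 Q$
$-50041 + D{\left(6 \cdot 5 \left(-2\right) \right)} = -50041 + 18 \cdot 6 \cdot 5 \left(-2\right) = -50041 + 18 \cdot 30 \left(-2\right) = -50041 + 18 \left(-60\right) = -50041 - 1080 = -51121$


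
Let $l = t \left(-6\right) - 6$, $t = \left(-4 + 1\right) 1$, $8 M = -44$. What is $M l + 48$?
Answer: $-18$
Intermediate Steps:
$M = - \frac{11}{2}$ ($M = \frac{1}{8} \left(-44\right) = - \frac{11}{2} \approx -5.5$)
$t = -3$ ($t = \left(-3\right) 1 = -3$)
$l = 12$ ($l = \left(-3\right) \left(-6\right) - 6 = 18 - 6 = 12$)
$M l + 48 = \left(- \frac{11}{2}\right) 12 + 48 = -66 + 48 = -18$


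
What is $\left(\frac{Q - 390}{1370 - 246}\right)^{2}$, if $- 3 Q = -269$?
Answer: $\frac{811801}{11370384} \approx 0.071396$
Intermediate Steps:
$Q = \frac{269}{3}$ ($Q = \left(- \frac{1}{3}\right) \left(-269\right) = \frac{269}{3} \approx 89.667$)
$\left(\frac{Q - 390}{1370 - 246}\right)^{2} = \left(\frac{\frac{269}{3} - 390}{1370 - 246}\right)^{2} = \left(- \frac{901}{3 \cdot 1124}\right)^{2} = \left(\left(- \frac{901}{3}\right) \frac{1}{1124}\right)^{2} = \left(- \frac{901}{3372}\right)^{2} = \frac{811801}{11370384}$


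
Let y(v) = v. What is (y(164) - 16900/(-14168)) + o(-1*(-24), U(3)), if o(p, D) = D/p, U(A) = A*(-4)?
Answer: 291671/1771 ≈ 164.69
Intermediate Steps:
U(A) = -4*A
(y(164) - 16900/(-14168)) + o(-1*(-24), U(3)) = (164 - 16900/(-14168)) + (-4*3)/((-1*(-24))) = (164 - 16900*(-1/14168)) - 12/24 = (164 + 4225/3542) - 12*1/24 = 585113/3542 - 1/2 = 291671/1771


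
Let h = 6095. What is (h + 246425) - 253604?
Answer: -1084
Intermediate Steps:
(h + 246425) - 253604 = (6095 + 246425) - 253604 = 252520 - 253604 = -1084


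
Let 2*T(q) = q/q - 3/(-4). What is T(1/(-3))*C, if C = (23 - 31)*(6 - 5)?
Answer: -7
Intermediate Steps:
C = -8 (C = -8*1 = -8)
T(q) = 7/8 (T(q) = (q/q - 3/(-4))/2 = (1 - 3*(-¼))/2 = (1 + ¾)/2 = (½)*(7/4) = 7/8)
T(1/(-3))*C = (7/8)*(-8) = -7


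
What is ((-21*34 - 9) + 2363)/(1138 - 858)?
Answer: 41/7 ≈ 5.8571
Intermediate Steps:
((-21*34 - 9) + 2363)/(1138 - 858) = ((-714 - 9) + 2363)/280 = (-723 + 2363)*(1/280) = 1640*(1/280) = 41/7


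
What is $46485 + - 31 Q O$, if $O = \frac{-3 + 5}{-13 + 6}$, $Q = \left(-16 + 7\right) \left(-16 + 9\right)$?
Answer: $47043$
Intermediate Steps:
$Q = 63$ ($Q = \left(-9\right) \left(-7\right) = 63$)
$O = - \frac{2}{7}$ ($O = \frac{2}{-7} = 2 \left(- \frac{1}{7}\right) = - \frac{2}{7} \approx -0.28571$)
$46485 + - 31 Q O = 46485 + \left(-31\right) 63 \left(- \frac{2}{7}\right) = 46485 - -558 = 46485 + 558 = 47043$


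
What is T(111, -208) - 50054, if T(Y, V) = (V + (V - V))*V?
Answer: -6790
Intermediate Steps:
T(Y, V) = V**2 (T(Y, V) = (V + 0)*V = V*V = V**2)
T(111, -208) - 50054 = (-208)**2 - 50054 = 43264 - 50054 = -6790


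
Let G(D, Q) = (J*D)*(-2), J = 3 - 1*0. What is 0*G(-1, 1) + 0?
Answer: 0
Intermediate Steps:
J = 3 (J = 3 + 0 = 3)
G(D, Q) = -6*D (G(D, Q) = (3*D)*(-2) = -6*D)
0*G(-1, 1) + 0 = 0*(-6*(-1)) + 0 = 0*6 + 0 = 0 + 0 = 0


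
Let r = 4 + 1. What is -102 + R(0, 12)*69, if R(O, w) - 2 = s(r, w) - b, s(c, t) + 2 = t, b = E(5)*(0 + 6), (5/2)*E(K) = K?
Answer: -102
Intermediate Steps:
E(K) = 2*K/5
b = 12 (b = ((⅖)*5)*(0 + 6) = 2*6 = 12)
r = 5
s(c, t) = -2 + t
R(O, w) = -12 + w (R(O, w) = 2 + ((-2 + w) - 1*12) = 2 + ((-2 + w) - 12) = 2 + (-14 + w) = -12 + w)
-102 + R(0, 12)*69 = -102 + (-12 + 12)*69 = -102 + 0*69 = -102 + 0 = -102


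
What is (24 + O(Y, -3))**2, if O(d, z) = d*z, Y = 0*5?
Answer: 576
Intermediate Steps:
Y = 0
(24 + O(Y, -3))**2 = (24 + 0*(-3))**2 = (24 + 0)**2 = 24**2 = 576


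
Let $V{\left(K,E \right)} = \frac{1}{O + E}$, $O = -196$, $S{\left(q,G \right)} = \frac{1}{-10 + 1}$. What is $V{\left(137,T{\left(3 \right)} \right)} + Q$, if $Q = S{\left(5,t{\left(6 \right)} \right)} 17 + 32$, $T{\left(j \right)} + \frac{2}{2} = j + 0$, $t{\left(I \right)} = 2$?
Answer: $\frac{52565}{1746} \approx 30.106$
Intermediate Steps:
$S{\left(q,G \right)} = - \frac{1}{9}$ ($S{\left(q,G \right)} = \frac{1}{-9} = - \frac{1}{9}$)
$T{\left(j \right)} = -1 + j$ ($T{\left(j \right)} = -1 + \left(j + 0\right) = -1 + j$)
$V{\left(K,E \right)} = \frac{1}{-196 + E}$
$Q = \frac{271}{9}$ ($Q = \left(- \frac{1}{9}\right) 17 + 32 = - \frac{17}{9} + 32 = \frac{271}{9} \approx 30.111$)
$V{\left(137,T{\left(3 \right)} \right)} + Q = \frac{1}{-196 + \left(-1 + 3\right)} + \frac{271}{9} = \frac{1}{-196 + 2} + \frac{271}{9} = \frac{1}{-194} + \frac{271}{9} = - \frac{1}{194} + \frac{271}{9} = \frac{52565}{1746}$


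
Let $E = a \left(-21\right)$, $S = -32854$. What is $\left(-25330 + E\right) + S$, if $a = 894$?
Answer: $-76958$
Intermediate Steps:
$E = -18774$ ($E = 894 \left(-21\right) = -18774$)
$\left(-25330 + E\right) + S = \left(-25330 - 18774\right) - 32854 = -44104 - 32854 = -76958$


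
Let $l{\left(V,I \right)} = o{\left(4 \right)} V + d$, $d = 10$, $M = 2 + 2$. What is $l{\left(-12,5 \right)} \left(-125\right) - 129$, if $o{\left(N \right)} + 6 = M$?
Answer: $-4379$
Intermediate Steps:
$M = 4$
$o{\left(N \right)} = -2$ ($o{\left(N \right)} = -6 + 4 = -2$)
$l{\left(V,I \right)} = 10 - 2 V$ ($l{\left(V,I \right)} = - 2 V + 10 = 10 - 2 V$)
$l{\left(-12,5 \right)} \left(-125\right) - 129 = \left(10 - -24\right) \left(-125\right) - 129 = \left(10 + 24\right) \left(-125\right) - 129 = 34 \left(-125\right) - 129 = -4250 - 129 = -4379$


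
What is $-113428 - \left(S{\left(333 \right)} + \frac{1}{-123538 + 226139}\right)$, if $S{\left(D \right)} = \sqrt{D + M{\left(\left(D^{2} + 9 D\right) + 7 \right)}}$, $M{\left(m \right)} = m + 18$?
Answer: $- \frac{11672505367}{102601} \approx -1.1377 \cdot 10^{5}$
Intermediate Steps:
$M{\left(m \right)} = 18 + m$
$S{\left(D \right)} = \sqrt{25 + D^{2} + 10 D}$ ($S{\left(D \right)} = \sqrt{D + \left(18 + \left(\left(D^{2} + 9 D\right) + 7\right)\right)} = \sqrt{D + \left(18 + \left(7 + D^{2} + 9 D\right)\right)} = \sqrt{D + \left(25 + D^{2} + 9 D\right)} = \sqrt{25 + D^{2} + 10 D}$)
$-113428 - \left(S{\left(333 \right)} + \frac{1}{-123538 + 226139}\right) = -113428 - \left(\sqrt{25 + 333^{2} + 10 \cdot 333} + \frac{1}{-123538 + 226139}\right) = -113428 - \left(\sqrt{25 + 110889 + 3330} + \frac{1}{102601}\right) = -113428 - \left(\sqrt{114244} + \frac{1}{102601}\right) = -113428 - \left(338 + \frac{1}{102601}\right) = -113428 - \frac{34679139}{102601} = - \frac{11672505367}{102601}$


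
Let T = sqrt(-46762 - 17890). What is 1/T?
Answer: -I*sqrt(16163)/32326 ≈ -0.0039329*I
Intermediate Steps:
T = 2*I*sqrt(16163) (T = sqrt(-64652) = 2*I*sqrt(16163) ≈ 254.27*I)
1/T = 1/(2*I*sqrt(16163)) = -I*sqrt(16163)/32326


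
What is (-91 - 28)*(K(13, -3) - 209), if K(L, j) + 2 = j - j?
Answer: 25109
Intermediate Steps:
K(L, j) = -2 (K(L, j) = -2 + (j - j) = -2 + 0 = -2)
(-91 - 28)*(K(13, -3) - 209) = (-91 - 28)*(-2 - 209) = -119*(-211) = 25109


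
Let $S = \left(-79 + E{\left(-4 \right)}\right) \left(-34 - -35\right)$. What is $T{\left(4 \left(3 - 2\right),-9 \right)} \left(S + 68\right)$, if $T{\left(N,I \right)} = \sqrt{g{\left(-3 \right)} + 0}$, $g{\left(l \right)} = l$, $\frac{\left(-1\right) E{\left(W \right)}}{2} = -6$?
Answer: $i \sqrt{3} \approx 1.732 i$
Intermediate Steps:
$E{\left(W \right)} = 12$ ($E{\left(W \right)} = \left(-2\right) \left(-6\right) = 12$)
$S = -67$ ($S = \left(-79 + 12\right) \left(-34 - -35\right) = - 67 \left(-34 + \left(-3 + 38\right)\right) = - 67 \left(-34 + 35\right) = \left(-67\right) 1 = -67$)
$T{\left(N,I \right)} = i \sqrt{3}$ ($T{\left(N,I \right)} = \sqrt{-3 + 0} = \sqrt{-3} = i \sqrt{3}$)
$T{\left(4 \left(3 - 2\right),-9 \right)} \left(S + 68\right) = i \sqrt{3} \left(-67 + 68\right) = i \sqrt{3} \cdot 1 = i \sqrt{3}$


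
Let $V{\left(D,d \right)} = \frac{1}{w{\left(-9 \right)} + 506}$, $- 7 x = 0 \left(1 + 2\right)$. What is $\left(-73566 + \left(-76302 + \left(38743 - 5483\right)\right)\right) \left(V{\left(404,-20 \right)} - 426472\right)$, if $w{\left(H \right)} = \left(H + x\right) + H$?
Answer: $\frac{3033532850960}{61} \approx 4.973 \cdot 10^{10}$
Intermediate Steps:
$x = 0$ ($x = - \frac{0 \left(1 + 2\right)}{7} = - \frac{0 \cdot 3}{7} = \left(- \frac{1}{7}\right) 0 = 0$)
$w{\left(H \right)} = 2 H$ ($w{\left(H \right)} = \left(H + 0\right) + H = H + H = 2 H$)
$V{\left(D,d \right)} = \frac{1}{488}$ ($V{\left(D,d \right)} = \frac{1}{2 \left(-9\right) + 506} = \frac{1}{-18 + 506} = \frac{1}{488}$)
$\left(-73566 + \left(-76302 + \left(38743 - 5483\right)\right)\right) \left(V{\left(404,-20 \right)} - 426472\right) = \left(-73566 + \left(-76302 + \left(38743 - 5483\right)\right)\right) \left(\frac{1}{488} - 426472\right) = \left(-73566 + \left(-76302 + \left(38743 - 5483\right)\right)\right) \left(- \frac{208118335}{488}\right) = \left(-73566 + \left(-76302 + 33260\right)\right) \left(- \frac{208118335}{488}\right) = \left(-73566 - 43042\right) \left(- \frac{208118335}{488}\right) = \left(-116608\right) \left(- \frac{208118335}{488}\right) = \frac{3033532850960}{61}$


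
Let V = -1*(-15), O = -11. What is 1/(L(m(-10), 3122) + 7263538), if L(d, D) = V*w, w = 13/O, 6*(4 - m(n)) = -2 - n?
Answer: 11/79898723 ≈ 1.3767e-7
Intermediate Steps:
V = 15
m(n) = 13/3 + n/6 (m(n) = 4 - (-2 - n)/6 = 4 + (⅓ + n/6) = 13/3 + n/6)
w = -13/11 (w = 13/(-11) = 13*(-1/11) = -13/11 ≈ -1.1818)
L(d, D) = -195/11 (L(d, D) = 15*(-13/11) = -195/11)
1/(L(m(-10), 3122) + 7263538) = 1/(-195/11 + 7263538) = 1/(79898723/11) = 11/79898723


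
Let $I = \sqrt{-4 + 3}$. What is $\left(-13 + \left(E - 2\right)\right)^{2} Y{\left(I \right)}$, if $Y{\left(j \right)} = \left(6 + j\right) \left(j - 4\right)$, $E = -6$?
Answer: $-11025 + 882 i \approx -11025.0 + 882.0 i$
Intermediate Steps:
$I = i$ ($I = \sqrt{-1} = i \approx 1.0 i$)
$Y{\left(j \right)} = \left(-4 + j\right) \left(6 + j\right)$ ($Y{\left(j \right)} = \left(6 + j\right) \left(-4 + j\right) = \left(-4 + j\right) \left(6 + j\right)$)
$\left(-13 + \left(E - 2\right)\right)^{2} Y{\left(I \right)} = \left(-13 - 8\right)^{2} \left(-24 + i^{2} + 2 i\right) = \left(-13 - 8\right)^{2} \left(-24 - 1 + 2 i\right) = \left(-21\right)^{2} \left(-25 + 2 i\right) = 441 \left(-25 + 2 i\right) = -11025 + 882 i$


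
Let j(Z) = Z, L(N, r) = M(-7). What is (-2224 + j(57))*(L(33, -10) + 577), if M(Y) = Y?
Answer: -1235190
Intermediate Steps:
L(N, r) = -7
(-2224 + j(57))*(L(33, -10) + 577) = (-2224 + 57)*(-7 + 577) = -2167*570 = -1235190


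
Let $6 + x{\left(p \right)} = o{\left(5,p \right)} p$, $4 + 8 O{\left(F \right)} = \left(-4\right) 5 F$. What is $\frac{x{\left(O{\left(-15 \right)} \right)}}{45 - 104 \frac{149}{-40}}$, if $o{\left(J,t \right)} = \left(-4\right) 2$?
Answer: $- \frac{755}{1081} \approx -0.69843$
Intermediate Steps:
$o{\left(J,t \right)} = -8$
$O{\left(F \right)} = - \frac{1}{2} - \frac{5 F}{2}$ ($O{\left(F \right)} = - \frac{1}{2} + \frac{\left(-4\right) 5 F}{8} = - \frac{1}{2} + \frac{\left(-20\right) F}{8} = - \frac{1}{2} - \frac{5 F}{2}$)
$x{\left(p \right)} = -6 - 8 p$
$\frac{x{\left(O{\left(-15 \right)} \right)}}{45 - 104 \frac{149}{-40}} = \frac{-6 - 8 \left(- \frac{1}{2} - - \frac{75}{2}\right)}{45 - 104 \frac{149}{-40}} = \frac{-6 - 8 \left(- \frac{1}{2} + \frac{75}{2}\right)}{45 - 104 \cdot 149 \left(- \frac{1}{40}\right)} = \frac{-6 - 296}{45 - - \frac{1937}{5}} = \frac{-6 - 296}{45 + \frac{1937}{5}} = - \frac{302}{\frac{2162}{5}} = \left(-302\right) \frac{5}{2162} = - \frac{755}{1081}$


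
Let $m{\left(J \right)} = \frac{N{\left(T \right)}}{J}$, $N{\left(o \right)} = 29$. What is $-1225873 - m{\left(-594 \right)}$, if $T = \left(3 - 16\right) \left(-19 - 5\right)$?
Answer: $- \frac{728168533}{594} \approx -1.2259 \cdot 10^{6}$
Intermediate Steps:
$T = 312$ ($T = \left(-13\right) \left(-24\right) = 312$)
$m{\left(J \right)} = \frac{29}{J}$
$-1225873 - m{\left(-594 \right)} = -1225873 - \frac{29}{-594} = -1225873 - 29 \left(- \frac{1}{594}\right) = -1225873 - - \frac{29}{594} = -1225873 + \frac{29}{594} = - \frac{728168533}{594}$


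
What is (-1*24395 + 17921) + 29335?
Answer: 22861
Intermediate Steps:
(-1*24395 + 17921) + 29335 = (-24395 + 17921) + 29335 = -6474 + 29335 = 22861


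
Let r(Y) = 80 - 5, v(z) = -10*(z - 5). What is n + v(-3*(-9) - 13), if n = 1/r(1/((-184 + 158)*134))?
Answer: -6749/75 ≈ -89.987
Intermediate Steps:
v(z) = 50 - 10*z (v(z) = -10*(-5 + z) = 50 - 10*z)
r(Y) = 75
n = 1/75 ≈ 0.013333
n + v(-3*(-9) - 13) = 1/75 + (50 - 10*(-3*(-9) - 13)) = 1/75 + (50 - 10*(27 - 13)) = 1/75 + (50 - 10*14) = 1/75 + (50 - 140) = 1/75 - 90 = -6749/75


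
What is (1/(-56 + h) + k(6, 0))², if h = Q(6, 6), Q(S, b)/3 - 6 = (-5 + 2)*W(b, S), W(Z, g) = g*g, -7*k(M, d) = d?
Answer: 1/131044 ≈ 7.6310e-6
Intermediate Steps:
k(M, d) = -d/7
W(Z, g) = g²
Q(S, b) = 18 - 9*S² (Q(S, b) = 18 + 3*((-5 + 2)*S²) = 18 + 3*(-3*S²) = 18 - 9*S²)
h = -306 (h = 18 - 9*6² = 18 - 9*36 = 18 - 324 = -306)
(1/(-56 + h) + k(6, 0))² = (1/(-56 - 306) - ⅐*0)² = (1/(-362) + 0)² = (-1/362 + 0)² = (-1/362)² = 1/131044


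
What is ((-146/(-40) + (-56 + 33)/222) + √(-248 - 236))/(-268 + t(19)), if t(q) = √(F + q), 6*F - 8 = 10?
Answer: -527491/39850110 - 7873*√22/159400440 - 2948*I/35901 - 11*I*√22/35901 ≈ -0.013469 - 0.083552*I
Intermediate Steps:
F = 3 (F = 4/3 + (⅙)*10 = 4/3 + 5/3 = 3)
t(q) = √(3 + q)
((-146/(-40) + (-56 + 33)/222) + √(-248 - 236))/(-268 + t(19)) = ((-146/(-40) + (-56 + 33)/222) + √(-248 - 236))/(-268 + √(3 + 19)) = ((-146*(-1/40) - 23*1/222) + √(-484))/(-268 + √22) = ((73/20 - 23/222) + 22*I)/(-268 + √22) = (7873/2220 + 22*I)/(-268 + √22)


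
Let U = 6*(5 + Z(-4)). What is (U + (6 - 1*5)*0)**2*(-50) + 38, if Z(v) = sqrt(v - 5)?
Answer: -28762 - 54000*I ≈ -28762.0 - 54000.0*I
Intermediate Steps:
Z(v) = sqrt(-5 + v)
U = 30 + 18*I (U = 6*(5 + sqrt(-5 - 4)) = 6*(5 + sqrt(-9)) = 6*(5 + 3*I) = 30 + 18*I ≈ 30.0 + 18.0*I)
(U + (6 - 1*5)*0)**2*(-50) + 38 = ((30 + 18*I) + (6 - 1*5)*0)**2*(-50) + 38 = ((30 + 18*I) + (6 - 5)*0)**2*(-50) + 38 = ((30 + 18*I) + 1*0)**2*(-50) + 38 = ((30 + 18*I) + 0)**2*(-50) + 38 = (30 + 18*I)**2*(-50) + 38 = -50*(30 + 18*I)**2 + 38 = 38 - 50*(30 + 18*I)**2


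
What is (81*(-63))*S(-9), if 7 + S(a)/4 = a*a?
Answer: -1510488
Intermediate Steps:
S(a) = -28 + 4*a² (S(a) = -28 + 4*(a*a) = -28 + 4*a²)
(81*(-63))*S(-9) = (81*(-63))*(-28 + 4*(-9)²) = -5103*(-28 + 4*81) = -5103*(-28 + 324) = -5103*296 = -1510488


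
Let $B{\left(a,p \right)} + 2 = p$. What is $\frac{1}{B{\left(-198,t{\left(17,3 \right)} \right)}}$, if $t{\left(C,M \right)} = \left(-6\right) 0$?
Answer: $- \frac{1}{2} \approx -0.5$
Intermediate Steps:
$t{\left(C,M \right)} = 0$
$B{\left(a,p \right)} = -2 + p$
$\frac{1}{B{\left(-198,t{\left(17,3 \right)} \right)}} = \frac{1}{-2 + 0} = \frac{1}{-2} = - \frac{1}{2}$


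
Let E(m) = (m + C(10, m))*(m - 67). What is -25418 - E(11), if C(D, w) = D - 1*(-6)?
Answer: -23906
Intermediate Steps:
C(D, w) = 6 + D (C(D, w) = D + 6 = 6 + D)
E(m) = (-67 + m)*(16 + m) (E(m) = (m + (6 + 10))*(m - 67) = (m + 16)*(-67 + m) = (16 + m)*(-67 + m) = (-67 + m)*(16 + m))
-25418 - E(11) = -25418 - (-1072 + 11**2 - 51*11) = -25418 - (-1072 + 121 - 561) = -25418 - 1*(-1512) = -25418 + 1512 = -23906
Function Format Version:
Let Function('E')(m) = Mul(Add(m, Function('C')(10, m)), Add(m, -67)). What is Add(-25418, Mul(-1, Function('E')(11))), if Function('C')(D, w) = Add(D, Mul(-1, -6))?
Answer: -23906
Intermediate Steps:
Function('C')(D, w) = Add(6, D) (Function('C')(D, w) = Add(D, 6) = Add(6, D))
Function('E')(m) = Mul(Add(-67, m), Add(16, m)) (Function('E')(m) = Mul(Add(m, Add(6, 10)), Add(m, -67)) = Mul(Add(m, 16), Add(-67, m)) = Mul(Add(16, m), Add(-67, m)) = Mul(Add(-67, m), Add(16, m)))
Add(-25418, Mul(-1, Function('E')(11))) = Add(-25418, Mul(-1, Add(-1072, Pow(11, 2), Mul(-51, 11)))) = Add(-25418, Mul(-1, Add(-1072, 121, -561))) = Add(-25418, Mul(-1, -1512)) = Add(-25418, 1512) = -23906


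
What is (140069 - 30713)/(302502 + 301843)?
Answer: 109356/604345 ≈ 0.18095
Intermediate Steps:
(140069 - 30713)/(302502 + 301843) = 109356/604345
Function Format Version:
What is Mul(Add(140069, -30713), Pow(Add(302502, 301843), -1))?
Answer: Rational(109356, 604345) ≈ 0.18095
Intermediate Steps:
Mul(Add(140069, -30713), Pow(Add(302502, 301843), -1)) = Mul(109356, Pow(604345, -1)) = Mul(109356, Rational(1, 604345)) = Rational(109356, 604345)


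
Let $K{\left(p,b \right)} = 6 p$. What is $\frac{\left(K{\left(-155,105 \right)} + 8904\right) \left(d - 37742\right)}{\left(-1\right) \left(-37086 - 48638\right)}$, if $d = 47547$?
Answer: $\frac{39092535}{42862} \approx 912.06$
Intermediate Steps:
$\frac{\left(K{\left(-155,105 \right)} + 8904\right) \left(d - 37742\right)}{\left(-1\right) \left(-37086 - 48638\right)} = \frac{\left(6 \left(-155\right) + 8904\right) \left(47547 - 37742\right)}{\left(-1\right) \left(-37086 - 48638\right)} = \frac{\left(-930 + 8904\right) 9805}{\left(-1\right) \left(-37086 - 48638\right)} = \frac{7974 \cdot 9805}{\left(-1\right) \left(-85724\right)} = \frac{78185070}{85724} = 78185070 \cdot \frac{1}{85724} = \frac{39092535}{42862}$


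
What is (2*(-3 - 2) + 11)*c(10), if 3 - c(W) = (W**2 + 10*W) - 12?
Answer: -185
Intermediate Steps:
c(W) = 15 - W**2 - 10*W (c(W) = 3 - ((W**2 + 10*W) - 12) = 3 - (-12 + W**2 + 10*W) = 3 + (12 - W**2 - 10*W) = 15 - W**2 - 10*W)
(2*(-3 - 2) + 11)*c(10) = (2*(-3 - 2) + 11)*(15 - 1*10**2 - 10*10) = (2*(-5) + 11)*(15 - 1*100 - 100) = (-10 + 11)*(15 - 100 - 100) = 1*(-185) = -185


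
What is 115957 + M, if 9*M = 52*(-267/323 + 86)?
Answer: 338517571/2907 ≈ 1.1645e+5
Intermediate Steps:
M = 1430572/2907 (M = (52*(-267/323 + 86))/9 = (52*(27511/323))/9 = (⅑)*(1430572/323) = 1430572/2907 ≈ 492.11)
115957 + M = 115957 + 1430572/2907 = 338517571/2907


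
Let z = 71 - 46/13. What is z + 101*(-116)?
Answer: -151431/13 ≈ -11649.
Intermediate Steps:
z = 877/13 (z = 71 - 46/13 = 877/13 ≈ 67.462)
z + 101*(-116) = 877/13 + 101*(-116) = 877/13 - 11716 = -151431/13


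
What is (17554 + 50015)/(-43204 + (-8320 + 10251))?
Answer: -67569/41273 ≈ -1.6371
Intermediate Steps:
(17554 + 50015)/(-43204 + (-8320 + 10251)) = 67569/(-43204 + 1931) = 67569/(-41273) = 67569*(-1/41273) = -67569/41273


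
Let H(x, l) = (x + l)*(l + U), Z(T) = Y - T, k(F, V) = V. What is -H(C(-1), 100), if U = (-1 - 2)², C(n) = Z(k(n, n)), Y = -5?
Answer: -10464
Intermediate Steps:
Z(T) = -5 - T
C(n) = -5 - n
U = 9 (U = (-3)² = 9)
H(x, l) = (9 + l)*(l + x) (H(x, l) = (x + l)*(l + 9) = (l + x)*(9 + l) = (9 + l)*(l + x))
-H(C(-1), 100) = -(100² + 9*100 + 9*(-5 - 1*(-1)) + 100*(-5 - 1*(-1))) = -(10000 + 900 + 9*(-5 + 1) + 100*(-5 + 1)) = -(10000 + 900 + 9*(-4) + 100*(-4)) = -(10000 + 900 - 36 - 400) = -1*10464 = -10464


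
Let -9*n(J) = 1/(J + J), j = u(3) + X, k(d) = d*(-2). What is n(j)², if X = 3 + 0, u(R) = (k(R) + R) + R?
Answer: 1/2916 ≈ 0.00034294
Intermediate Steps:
k(d) = -2*d
u(R) = 0 (u(R) = (-2*R + R) + R = -R + R = 0)
X = 3
j = 3 (j = 0 + 3 = 3)
n(J) = -1/(18*J) (n(J) = -1/(9*(J + J)) = -1/(2*J)/9 = -1/(18*J))
n(j)² = (-1/18/3)² = (-1/18*⅓)² = (-1/54)² = 1/2916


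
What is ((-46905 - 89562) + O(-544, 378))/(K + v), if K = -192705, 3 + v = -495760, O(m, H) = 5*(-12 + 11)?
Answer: 34118/172117 ≈ 0.19823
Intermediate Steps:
O(m, H) = -5 (O(m, H) = 5*(-1) = -5)
v = -495763 (v = -3 - 495760 = -495763)
((-46905 - 89562) + O(-544, 378))/(K + v) = ((-46905 - 89562) - 5)/(-192705 - 495763) = (-136467 - 5)/(-688468) = -136472*(-1/688468) = 34118/172117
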